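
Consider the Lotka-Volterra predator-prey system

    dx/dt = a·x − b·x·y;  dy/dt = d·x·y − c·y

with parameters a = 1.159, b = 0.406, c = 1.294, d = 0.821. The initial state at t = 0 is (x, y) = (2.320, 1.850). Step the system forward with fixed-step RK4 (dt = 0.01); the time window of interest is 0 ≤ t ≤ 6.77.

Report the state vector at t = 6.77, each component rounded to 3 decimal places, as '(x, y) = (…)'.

t=0.000: state=(2.320, 1.850)
step 1 (dt=0.01): k1=(0.946, 1.130), k2=(0.943, 1.140), k3=(0.943, 1.140), k4=(0.939, 1.151); state += dt/6·(k1+2k2+2k3+k4)
t=0.010: state=(2.329, 1.861)
t=0.020: state=(2.339, 1.873)
t=0.030: state=(2.348, 1.885)
continuing one RK4 step at a time; state shown every 25 steps (Δt=0.25):
t=0.250: state=(2.526, 2.204)
t=0.500: state=(2.634, 2.714)
t=0.750: state=(2.587, 3.366)
t=1.000: state=(2.370, 4.062)
t=1.250: state=(2.034, 4.624)
t=1.500: state=(1.672, 4.893)
t=1.750: state=(1.360, 4.827)
t=2.000: state=(1.130, 4.503)
t=2.250: state=(0.978, 4.041)
t=2.500: state=(0.889, 3.538)
t=2.750: state=(0.851, 3.058)
t=3.000: state=(0.852, 2.634)
t=3.250: state=(0.888, 2.277)
t=3.500: state=(0.955, 1.990)
t=3.750: state=(1.055, 1.769)
t=4.000: state=(1.189, 1.610)
t=4.250: state=(1.356, 1.512)
t=4.500: state=(1.558, 1.475)
t=4.750: state=(1.790, 1.504)
t=5.000: state=(2.044, 1.613)
t=5.250: state=(2.296, 1.822)
t=5.500: state=(2.509, 2.161)
t=5.750: state=(2.629, 2.656)
t=6.000: state=(2.600, 3.296)
t=6.250: state=(2.399, 3.994)
t=6.500: state=(2.071, 4.579)
t=6.750: state=(1.707, 4.882)
t=6.770: state=(1.679, 4.891)

(x, y) = (1.679, 4.891)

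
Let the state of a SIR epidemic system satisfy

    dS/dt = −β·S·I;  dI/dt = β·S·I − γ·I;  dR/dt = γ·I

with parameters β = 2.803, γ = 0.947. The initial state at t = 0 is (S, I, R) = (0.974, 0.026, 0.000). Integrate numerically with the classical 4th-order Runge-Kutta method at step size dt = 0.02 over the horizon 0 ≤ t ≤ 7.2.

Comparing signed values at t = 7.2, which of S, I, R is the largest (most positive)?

largest component: R

t=0.000: state=(0.974, 0.026, 0.000)
step 1 (dt=0.02): k1=(-0.071, 0.046, 0.025), k2=(-0.072, 0.047, 0.025), k3=(-0.072, 0.047, 0.025), k4=(-0.073, 0.048, 0.026); state += dt/6·(k1+2k2+2k3+k4)
t=0.020: state=(0.973, 0.027, 0.001)
t=0.040: state=(0.971, 0.028, 0.001)
t=0.060: state=(0.970, 0.029, 0.002)
continuing one RK4 step at a time; state shown every 25 steps (Δt=0.5):
t=0.500: state=(0.919, 0.061, 0.020)
t=1.000: state=(0.808, 0.129, 0.063)
t=1.500: state=(0.632, 0.222, 0.146)
t=2.000: state=(0.438, 0.292, 0.270)
t=2.500: state=(0.287, 0.300, 0.412)
t=3.000: state=(0.193, 0.260, 0.546)
t=3.500: state=(0.140, 0.204, 0.656)
t=4.000: state=(0.109, 0.151, 0.740)
t=4.500: state=(0.091, 0.108, 0.801)
t=5.000: state=(0.080, 0.076, 0.844)
t=5.500: state=(0.073, 0.053, 0.874)
t=6.000: state=(0.069, 0.036, 0.895)
t=6.500: state=(0.066, 0.025, 0.909)
t=7.000: state=(0.064, 0.017, 0.919)
t=7.200: state=(0.064, 0.014, 0.922)
compare at T: S=0.064, I=0.014, R=0.922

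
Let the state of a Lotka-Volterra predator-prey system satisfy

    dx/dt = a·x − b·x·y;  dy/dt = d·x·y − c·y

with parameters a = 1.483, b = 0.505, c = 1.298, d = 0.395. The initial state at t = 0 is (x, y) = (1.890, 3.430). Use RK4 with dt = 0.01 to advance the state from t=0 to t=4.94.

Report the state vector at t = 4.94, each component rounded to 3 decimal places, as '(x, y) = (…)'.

(x, y) = (1.829, 2.876)

t=0.000: state=(1.890, 3.430)
step 1 (dt=0.01): k1=(-0.471, -1.891), k2=(-0.461, -1.889), k3=(-0.461, -1.889), k4=(-0.452, -1.887); state += dt/6·(k1+2k2+2k3+k4)
t=0.010: state=(1.885, 3.411)
t=0.020: state=(1.881, 3.392)
t=0.030: state=(1.877, 3.373)
continuing one RK4 step at a time; state shown every 20 steps (Δt=0.2):
t=0.200: state=(1.832, 3.063)
t=0.400: state=(1.840, 2.731)
t=0.600: state=(1.907, 2.441)
t=0.800: state=(2.030, 2.199)
t=1.000: state=(2.210, 2.005)
t=1.200: state=(2.447, 1.858)
t=1.400: state=(2.743, 1.759)
t=1.600: state=(3.099, 1.708)
t=1.800: state=(3.510, 1.710)
t=2.000: state=(3.962, 1.772)
t=2.200: state=(4.430, 1.904)
t=2.400: state=(4.868, 2.121)
t=2.600: state=(5.206, 2.438)
t=2.800: state=(5.365, 2.859)
t=3.000: state=(5.273, 3.363)
t=3.200: state=(4.918, 3.887)
t=3.400: state=(4.364, 4.330)
t=3.600: state=(3.734, 4.599)
t=3.800: state=(3.142, 4.652)
t=4.000: state=(2.658, 4.509)
t=4.200: state=(2.298, 4.227)
t=4.400: state=(2.053, 3.869)
t=4.600: state=(1.905, 3.487)
t=4.800: state=(1.836, 3.117)
t=4.940: state=(1.829, 2.876)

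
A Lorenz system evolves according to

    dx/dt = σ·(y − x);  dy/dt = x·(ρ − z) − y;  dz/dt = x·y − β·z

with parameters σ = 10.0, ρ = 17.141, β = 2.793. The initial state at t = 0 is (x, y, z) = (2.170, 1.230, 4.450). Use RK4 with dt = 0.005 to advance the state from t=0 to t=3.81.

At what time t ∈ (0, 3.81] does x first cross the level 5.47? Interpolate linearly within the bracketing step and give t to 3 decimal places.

t = 0.225

t=0.000: state=(2.170, 1.230, 4.450)
step 1 (dt=0.005): k1=(-9.400, 26.309, -9.760), k2=(-8.507, 25.998, -9.579), k3=(-8.537, 26.026, -9.579), k4=(-7.672, 25.739, -9.402); state += dt/6·(k1+2k2+2k3+k4)
t=0.005: state=(2.127, 1.360, 4.402)
t=0.010: state=(2.093, 1.488, 4.356)
t=0.015: state=(2.067, 1.613, 4.312)
continuing one RK4 step at a time; state shown every 40 steps (Δt=0.2):
t=0.200: state=(4.646, 7.701, 4.693)
t=0.220: state=(5.296, 8.747, 5.234)
next step: t=0.225: state=(5.471, 9.020, 5.398) — x has crossed 5.47
linear interpolation between t=0.220 (5.29604) and t=0.225 (5.47104) → t≈0.225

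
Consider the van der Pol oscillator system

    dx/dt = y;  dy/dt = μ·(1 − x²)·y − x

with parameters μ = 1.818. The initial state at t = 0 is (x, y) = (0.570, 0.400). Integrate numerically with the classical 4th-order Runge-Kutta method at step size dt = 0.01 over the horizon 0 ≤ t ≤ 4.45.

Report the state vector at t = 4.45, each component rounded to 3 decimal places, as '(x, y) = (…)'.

(x, y) = (-1.309, 0.650)

t=0.000: state=(0.570, 0.400)
step 1 (dt=0.01): k1=(0.400, -0.079), k2=(0.400, -0.083), k3=(0.400, -0.083), k4=(0.399, -0.087); state += dt/6·(k1+2k2+2k3+k4)
t=0.010: state=(0.574, 0.399)
t=0.020: state=(0.578, 0.398)
t=0.030: state=(0.582, 0.397)
continuing one RK4 step at a time; state shown every 20 steps (Δt=0.2):
t=0.200: state=(0.647, 0.367)
t=0.400: state=(0.714, 0.295)
t=0.600: state=(0.763, 0.188)
t=0.800: state=(0.787, 0.050)
t=1.000: state=(0.781, -0.112)
t=1.200: state=(0.741, -0.295)
t=1.400: state=(0.661, -0.510)
t=1.600: state=(0.533, -0.780)
t=1.800: state=(0.343, -1.147)
t=2.000: state=(0.064, -1.673)
t=2.200: state=(-0.338, -2.354)
t=2.400: state=(-0.865, -2.825)
t=2.600: state=(-1.398, -2.302)
t=2.800: state=(-1.737, -1.080)
t=3.000: state=(-1.858, -0.227)
t=3.200: state=(-1.860, 0.154)
t=3.400: state=(-1.811, 0.312)
t=3.600: state=(-1.740, 0.390)
t=3.800: state=(-1.657, 0.443)
t=4.000: state=(-1.563, 0.494)
t=4.200: state=(-1.459, 0.553)
t=4.400: state=(-1.341, 0.627)
t=4.450: state=(-1.309, 0.650)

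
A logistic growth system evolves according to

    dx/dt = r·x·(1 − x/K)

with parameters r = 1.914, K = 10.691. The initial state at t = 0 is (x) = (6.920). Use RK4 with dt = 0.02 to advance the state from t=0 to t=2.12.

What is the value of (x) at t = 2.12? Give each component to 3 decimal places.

t=0.000: state=(6.920)
step 1 (dt=0.02): k1=(4.672), k2=(4.645), k3=(4.645), k4=(4.618); state += dt/6·(k1+2k2+2k3+k4)
t=0.020: state=(7.013)
t=0.040: state=(7.105)
t=0.060: state=(7.195)
continuing one RK4 step at a time; state shown every 5 steps (Δt=0.1):
t=0.100: state=(7.373)
t=0.200: state=(7.794)
t=0.300: state=(8.181)
t=0.400: state=(8.529)
t=0.500: state=(8.841)
t=0.600: state=(9.116)
t=0.700: state=(9.356)
t=0.800: state=(9.564)
t=0.900: state=(9.743)
t=1.000: state=(9.896)
t=1.100: state=(10.026)
t=1.200: state=(10.135)
t=1.300: state=(10.228)
t=1.400: state=(10.306)
t=1.500: state=(10.371)
t=1.600: state=(10.425)
t=1.700: state=(10.471)
t=1.800: state=(10.508)
t=1.900: state=(10.540)
t=2.000: state=(10.566)
t=2.100: state=(10.587)
t=2.120: state=(10.591)

(x) = (10.591)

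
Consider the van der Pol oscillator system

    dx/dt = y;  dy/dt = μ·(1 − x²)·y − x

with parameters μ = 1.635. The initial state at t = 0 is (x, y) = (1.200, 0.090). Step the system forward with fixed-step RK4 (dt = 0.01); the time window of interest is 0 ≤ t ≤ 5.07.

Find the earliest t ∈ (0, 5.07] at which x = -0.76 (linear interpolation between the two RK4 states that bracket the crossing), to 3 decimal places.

t=0.000: state=(1.200, 0.090)
step 1 (dt=0.01): k1=(0.090, -1.265), k2=(0.084, -1.261), k3=(0.084, -1.261), k4=(0.077, -1.257); state += dt/6·(k1+2k2+2k3+k4)
t=0.010: state=(1.201, 0.077)
t=0.020: state=(1.202, 0.065)
t=0.030: state=(1.202, 0.052)
continuing one RK4 step at a time; state shown every 20 steps (Δt=0.2):
t=0.200: state=(1.194, -0.146)
t=0.400: state=(1.144, -0.350)
t=0.600: state=(1.055, -0.540)
t=0.800: state=(0.927, -0.743)
t=1.000: state=(0.754, -0.994)
t=1.200: state=(0.523, -1.345)
t=1.400: state=(0.205, -1.866)
t=1.600: state=(-0.237, -2.576)
t=1.780: state=(-0.755, -3.108)
next step: t=1.790: state=(-0.786, -3.121) — x has crossed -0.76
linear interpolation between t=1.780 (-0.75457) and t=1.790 (-0.78571) → t≈1.782

t = 1.782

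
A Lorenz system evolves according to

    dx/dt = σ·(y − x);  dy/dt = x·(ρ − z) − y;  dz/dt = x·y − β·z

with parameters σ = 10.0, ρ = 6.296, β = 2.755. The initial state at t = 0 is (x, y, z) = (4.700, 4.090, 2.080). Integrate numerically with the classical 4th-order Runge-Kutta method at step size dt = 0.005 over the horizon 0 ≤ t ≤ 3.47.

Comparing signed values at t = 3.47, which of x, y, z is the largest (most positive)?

t=0.000: state=(4.700, 4.090, 2.080)
step 1 (dt=0.005): k1=(-6.100, 15.725, 13.493), k2=(-5.554, 15.464, 13.521), k3=(-5.575, 15.470, 13.524), k4=(-5.048, 15.214, 13.554); state += dt/6·(k1+2k2+2k3+k4)
t=0.005: state=(4.672, 4.167, 2.148)
t=0.010: state=(4.649, 4.242, 2.216)
t=0.015: state=(4.631, 4.315, 2.284)
continuing one RK4 step at a time; state shown every 40 steps (Δt=0.2):
t=0.200: state=(5.278, 5.690, 5.116)
t=0.400: state=(5.101, 4.519, 7.251)
t=0.600: state=(3.687, 3.052, 6.622)
t=0.800: state=(2.893, 2.730, 5.186)
t=1.000: state=(2.925, 3.090, 4.257)
t=1.200: state=(3.447, 3.775, 4.148)
t=1.400: state=(4.090, 4.359, 4.811)
t=1.600: state=(4.365, 4.351, 5.682)
t=1.800: state=(4.092, 3.875, 5.959)
t=2.000: state=(3.677, 3.513, 5.602)
t=2.200: state=(3.500, 3.488, 5.128)
t=2.400: state=(3.598, 3.695, 4.907)
t=2.600: state=(3.825, 3.936, 5.022)
t=2.800: state=(3.985, 4.024, 5.309)
t=3.000: state=(3.971, 3.924, 5.504)
t=3.200: state=(3.841, 3.772, 5.476)
t=3.400: state=(3.734, 3.702, 5.319)
t=3.470: state=(3.718, 3.705, 5.264)
compare at T: x=3.718, y=3.705, z=5.264

largest component: z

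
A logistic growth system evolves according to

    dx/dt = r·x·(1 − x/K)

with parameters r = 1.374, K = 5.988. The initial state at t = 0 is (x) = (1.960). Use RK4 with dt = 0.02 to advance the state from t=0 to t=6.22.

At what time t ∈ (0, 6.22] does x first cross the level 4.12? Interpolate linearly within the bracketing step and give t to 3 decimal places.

t=0.000: state=(1.960)
step 1 (dt=0.02): k1=(1.812), k2=(1.820), k3=(1.820), k4=(1.829); state += dt/6·(k1+2k2+2k3+k4)
t=0.020: state=(1.996)
t=0.040: state=(2.033)
t=0.060: state=(2.070)
continuing one RK4 step at a time; state shown every 25 steps (Δt=0.5):
t=0.500: state=(2.944)
t=1.000: state=(3.939)
t=1.080: state=(4.085)
next step: t=1.100: state=(4.120) — x has crossed 4.12
linear interpolation between t=1.080 (4.08462) and t=1.100 (4.12012) → t≈1.100

t = 1.100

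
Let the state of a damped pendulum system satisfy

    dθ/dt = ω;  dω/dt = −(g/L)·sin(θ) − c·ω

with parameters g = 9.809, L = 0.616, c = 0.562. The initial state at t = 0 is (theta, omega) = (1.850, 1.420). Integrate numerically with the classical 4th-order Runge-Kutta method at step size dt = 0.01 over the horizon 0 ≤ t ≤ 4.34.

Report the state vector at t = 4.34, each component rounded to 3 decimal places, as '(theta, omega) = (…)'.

t=0.000: state=(1.850, 1.420)
step 1 (dt=0.01): k1=(1.420, -16.105), k2=(1.339, -16.028), k3=(1.340, -16.030), k4=(1.260, -15.955); state += dt/6·(k1+2k2+2k3+k4)
t=0.010: state=(1.863, 1.260)
t=0.020: state=(1.875, 1.101)
t=0.030: state=(1.885, 0.943)
continuing one RK4 step at a time; state shown every 20 steps (Δt=0.2):
t=0.200: state=(1.828, -1.592)
t=0.400: state=(1.224, -4.388)
t=0.600: state=(0.162, -5.786)
t=0.800: state=(-0.870, -4.066)
t=1.000: state=(-1.369, -0.880)
t=1.200: state=(-1.235, 2.151)
t=1.400: state=(-0.565, 4.291)
t=1.600: state=(0.325, 4.152)
t=1.800: state=(0.947, 1.845)
t=2.000: state=(1.034, -0.944)
t=2.200: state=(0.610, -3.098)
t=2.400: state=(-0.089, -3.531)
t=2.600: state=(-0.665, -1.974)
t=2.800: state=(-0.828, 0.366)
t=3.000: state=(-0.546, 2.299)
t=3.200: state=(-0.000, 2.869)
t=3.400: state=(0.488, 1.777)
t=3.600: state=(0.657, -0.125)
t=3.800: state=(0.456, -1.764)
t=4.000: state=(0.026, -2.304)
t=4.200: state=(-0.373, -1.490)
t=4.340: state=(-0.510, -0.436)

(theta, omega) = (-0.510, -0.436)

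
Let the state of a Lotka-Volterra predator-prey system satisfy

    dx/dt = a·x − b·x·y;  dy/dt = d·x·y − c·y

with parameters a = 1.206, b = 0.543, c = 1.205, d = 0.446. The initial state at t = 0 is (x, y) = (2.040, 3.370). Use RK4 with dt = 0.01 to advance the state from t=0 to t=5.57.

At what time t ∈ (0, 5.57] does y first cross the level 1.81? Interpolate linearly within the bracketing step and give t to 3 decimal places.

t = 1.318

t=0.000: state=(2.040, 3.370)
step 1 (dt=0.01): k1=(-1.273, -0.995), k2=(-1.263, -1.003), k3=(-1.263, -1.003), k4=(-1.254, -1.011); state += dt/6·(k1+2k2+2k3+k4)
t=0.010: state=(2.027, 3.360)
t=0.020: state=(2.015, 3.350)
t=0.030: state=(2.003, 3.339)
continuing one RK4 step at a time; state shown every 20 steps (Δt=0.2):
t=0.200: state=(1.822, 3.144)
t=0.400: state=(1.671, 2.886)
t=0.600: state=(1.577, 2.621)
t=0.800: state=(1.532, 2.365)
t=1.000: state=(1.528, 2.130)
t=1.200: state=(1.561, 1.920)
t=1.310: state=(1.594, 1.817)
next step: t=1.320: state=(1.598, 1.808) — y has crossed 1.81
linear interpolation between t=1.310 (1.81709) and t=1.320 (1.80815) → t≈1.318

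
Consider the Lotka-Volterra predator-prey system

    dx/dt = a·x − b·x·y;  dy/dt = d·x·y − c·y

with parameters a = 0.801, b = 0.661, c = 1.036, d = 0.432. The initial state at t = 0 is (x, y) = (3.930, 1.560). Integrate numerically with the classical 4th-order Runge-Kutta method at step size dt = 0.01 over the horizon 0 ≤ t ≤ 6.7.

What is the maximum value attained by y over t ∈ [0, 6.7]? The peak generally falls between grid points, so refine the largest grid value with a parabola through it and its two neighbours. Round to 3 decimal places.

max y = 2.208

t=0.000: state=(3.930, 1.560)
step 1 (dt=0.01): k1=(-0.905, 1.032), k2=(-0.917, 1.033), k3=(-0.917, 1.033), k4=(-0.929, 1.033); state += dt/6·(k1+2k2+2k3+k4)
t=0.010: state=(3.921, 1.570)
t=0.020: state=(3.911, 1.581)
t=0.030: state=(3.902, 1.591)
continuing one RK4 step at a time; state shown every 25 steps (Δt=0.25):
t=0.250: state=(3.633, 1.814)
t=0.500: state=(3.228, 2.029)
t=0.750: state=(2.785, 2.167)
t=1.000: state=(2.367, 2.208)
t=1.250: state=(2.014, 2.157)
t=1.500: state=(1.739, 2.038)
t=1.750: state=(1.537, 1.876)
t=2.000: state=(1.397, 1.695)
t=2.250: state=(1.310, 1.514)
t=2.500: state=(1.264, 1.342)
t=2.750: state=(1.253, 1.186)
t=3.000: state=(1.273, 1.049)
t=3.250: state=(1.321, 0.931)
t=3.500: state=(1.395, 0.832)
t=3.750: state=(1.496, 0.751)
t=4.000: state=(1.624, 0.686)
t=4.250: state=(1.779, 0.636)
t=4.500: state=(1.963, 0.600)
t=4.750: state=(2.175, 0.579)
t=5.000: state=(2.417, 0.573)
t=5.250: state=(2.685, 0.582)
t=5.500: state=(2.973, 0.610)
t=5.750: state=(3.272, 0.659)
t=6.000: state=(3.563, 0.736)
t=6.250: state=(3.821, 0.847)
t=6.500: state=(4.011, 0.999)
t=6.700: state=(4.085, 1.152)
largest grid value and its neighbours: y(0.970)=2.20784, y(0.980)=2.20792, y(0.990)=2.20785
parabola through these three points peaks at t≈0.980 with y≈2.20792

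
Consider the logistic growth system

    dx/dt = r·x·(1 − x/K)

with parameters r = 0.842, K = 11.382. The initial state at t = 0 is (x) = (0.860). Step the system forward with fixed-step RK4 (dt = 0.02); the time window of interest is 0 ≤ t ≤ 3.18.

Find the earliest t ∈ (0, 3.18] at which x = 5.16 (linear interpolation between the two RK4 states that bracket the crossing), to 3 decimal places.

t = 2.752

t=0.000: state=(0.860)
step 1 (dt=0.02): k1=(0.669), k2=(0.674), k3=(0.674), k4=(0.679); state += dt/6·(k1+2k2+2k3+k4)
t=0.020: state=(0.873)
t=0.040: state=(0.887)
t=0.060: state=(0.901)
continuing one RK4 step at a time; state shown every 10 steps (Δt=0.2):
t=0.200: state=(1.004)
t=0.400: state=(1.169)
t=0.600: state=(1.358)
t=0.800: state=(1.572)
t=1.000: state=(1.815)
t=1.200: state=(2.087)
t=1.400: state=(2.389)
t=1.600: state=(2.723)
t=1.800: state=(3.086)
t=2.000: state=(3.479)
t=2.200: state=(3.899)
t=2.400: state=(4.341)
t=2.600: state=(4.802)
t=2.740: state=(5.132)
next step: t=2.760: state=(5.179) — x has crossed 5.16
linear interpolation between t=2.740 (5.13165) and t=2.760 (5.17914) → t≈2.752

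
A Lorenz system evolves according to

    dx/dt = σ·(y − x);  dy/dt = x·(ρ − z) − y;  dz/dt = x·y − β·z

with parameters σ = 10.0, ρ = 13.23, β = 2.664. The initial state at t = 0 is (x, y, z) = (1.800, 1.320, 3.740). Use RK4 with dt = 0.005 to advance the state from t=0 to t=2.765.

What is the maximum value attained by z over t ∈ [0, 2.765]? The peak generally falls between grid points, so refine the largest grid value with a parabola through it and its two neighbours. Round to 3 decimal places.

t=0.000: state=(1.800, 1.320, 3.740)
step 1 (dt=0.005): k1=(-4.800, 15.762, -7.587), k2=(-4.286, 15.643, -7.482), k3=(-4.302, 15.655, -7.482), k4=(-3.802, 15.546, -7.377); state += dt/6·(k1+2k2+2k3+k4)
t=0.005: state=(1.779, 1.398, 3.703)
t=0.010: state=(1.762, 1.476, 3.666)
t=0.015: state=(1.750, 1.552, 3.631)
continuing one RK4 step at a time; state shown every 20 steps (Δt=0.1):
t=0.100: state=(2.066, 2.901, 3.211)
t=0.200: state=(3.366, 5.144, 3.415)
t=0.300: state=(5.660, 8.447, 5.344)
t=0.400: state=(8.598, 11.292, 10.562)
t=0.500: state=(9.914, 9.362, 17.145)
t=0.600: state=(7.598, 4.123, 18.394)
t=0.700: state=(4.282, 1.543, 15.427)
t=0.800: state=(2.362, 1.196, 12.172)
t=0.900: state=(1.729, 1.525, 9.554)
t=1.000: state=(1.816, 2.158, 7.598)
t=1.100: state=(2.391, 3.209, 6.311)
t=1.200: state=(3.492, 4.902, 5.881)
t=1.300: state=(5.239, 7.303, 6.869)
t=1.400: state=(7.426, 9.526, 10.092)
t=1.500: state=(8.812, 9.157, 14.755)
t=1.600: state=(7.880, 5.862, 16.975)
t=1.700: state=(5.524, 3.210, 15.575)
t=1.800: state=(3.695, 2.417, 12.995)
t=1.900: state=(2.931, 2.624, 10.653)
t=2.000: state=(2.979, 3.345, 8.916)
t=2.100: state=(3.625, 4.544, 7.965)
t=2.200: state=(4.803, 6.221, 8.102)
t=2.300: state=(6.361, 7.960, 9.749)
t=2.400: state=(7.685, 8.537, 12.735)
t=2.500: state=(7.765, 7.039, 15.212)
t=2.600: state=(6.469, 4.828, 15.355)
t=2.700: state=(4.913, 3.592, 13.793)
t=2.765: state=(4.211, 3.382, 12.533)
largest grid value and its neighbours: z(0.560)=18.69219, z(0.565)=18.70584, z(0.570)=18.70349
parabola through these three points peaks at t≈0.567 with z≈18.70684

max z = 18.707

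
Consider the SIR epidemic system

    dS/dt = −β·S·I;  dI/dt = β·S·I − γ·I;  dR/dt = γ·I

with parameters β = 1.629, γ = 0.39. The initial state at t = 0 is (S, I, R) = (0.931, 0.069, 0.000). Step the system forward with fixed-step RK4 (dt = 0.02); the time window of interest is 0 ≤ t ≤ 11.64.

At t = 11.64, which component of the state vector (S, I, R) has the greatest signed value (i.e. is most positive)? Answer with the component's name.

t=0.000: state=(0.931, 0.069, 0.000)
step 1 (dt=0.02): k1=(-0.105, 0.078, 0.027), k2=(-0.106, 0.078, 0.027), k3=(-0.106, 0.078, 0.027), k4=(-0.107, 0.079, 0.028); state += dt/6·(k1+2k2+2k3+k4)
t=0.020: state=(0.929, 0.071, 0.001)
t=0.040: state=(0.927, 0.072, 0.001)
t=0.060: state=(0.925, 0.074, 0.002)
continuing one RK4 step at a time; state shown every 25 steps (Δt=0.5):
t=0.500: state=(0.864, 0.118, 0.018)
t=1.000: state=(0.763, 0.189, 0.048)
t=1.500: state=(0.632, 0.275, 0.093)
t=2.000: state=(0.488, 0.357, 0.155)
t=2.500: state=(0.356, 0.414, 0.230)
t=3.000: state=(0.251, 0.435, 0.314)
t=3.500: state=(0.177, 0.425, 0.398)
t=4.000: state=(0.126, 0.395, 0.478)
t=4.500: state=(0.093, 0.355, 0.552)
t=5.000: state=(0.071, 0.312, 0.617)
t=5.500: state=(0.056, 0.271, 0.674)
t=6.000: state=(0.046, 0.232, 0.722)
t=6.500: state=(0.038, 0.197, 0.764)
t=7.000: state=(0.033, 0.167, 0.800)
t=7.500: state=(0.029, 0.141, 0.830)
t=8.000: state=(0.026, 0.119, 0.855)
t=8.500: state=(0.024, 0.100, 0.876)
t=9.000: state=(0.022, 0.084, 0.894)
t=9.500: state=(0.021, 0.070, 0.909)
t=10.000: state=(0.020, 0.059, 0.922)
t=10.500: state=(0.019, 0.049, 0.932)
t=11.000: state=(0.018, 0.041, 0.941)
t=11.500: state=(0.018, 0.034, 0.948)
t=11.640: state=(0.018, 0.032, 0.950)
compare at T: S=0.018, I=0.032, R=0.950

largest component: R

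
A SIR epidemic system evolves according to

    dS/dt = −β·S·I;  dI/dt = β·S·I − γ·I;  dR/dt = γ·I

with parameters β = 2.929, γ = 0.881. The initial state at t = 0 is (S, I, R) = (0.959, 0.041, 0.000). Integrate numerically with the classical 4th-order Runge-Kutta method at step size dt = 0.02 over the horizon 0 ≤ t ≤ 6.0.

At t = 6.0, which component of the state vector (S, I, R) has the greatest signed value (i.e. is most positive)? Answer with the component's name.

t=0.000: state=(0.959, 0.041, 0.000)
step 1 (dt=0.02): k1=(-0.115, 0.079, 0.036), k2=(-0.117, 0.080, 0.037), k3=(-0.117, 0.080, 0.037), k4=(-0.119, 0.082, 0.038); state += dt/6·(k1+2k2+2k3+k4)
t=0.020: state=(0.957, 0.043, 0.001)
t=0.040: state=(0.954, 0.044, 0.002)
t=0.060: state=(0.952, 0.046, 0.002)
continuing one RK4 step at a time; state shown every 10 steps (Δt=0.2):
t=0.200: state=(0.931, 0.060, 0.009)
t=0.400: state=(0.893, 0.086, 0.021)
t=0.600: state=(0.841, 0.119, 0.039)
t=0.800: state=(0.775, 0.161, 0.064)
t=1.000: state=(0.696, 0.208, 0.096)
t=1.200: state=(0.608, 0.255, 0.137)
t=1.400: state=(0.517, 0.297, 0.186)
t=1.600: state=(0.430, 0.329, 0.241)
t=1.800: state=(0.352, 0.346, 0.301)
t=2.000: state=(0.287, 0.350, 0.363)
t=2.200: state=(0.234, 0.342, 0.424)
t=2.400: state=(0.193, 0.325, 0.483)
t=2.600: state=(0.160, 0.302, 0.538)
t=2.800: state=(0.135, 0.276, 0.589)
t=3.000: state=(0.116, 0.249, 0.635)
t=3.200: state=(0.101, 0.222, 0.676)
t=3.400: state=(0.089, 0.197, 0.713)
t=3.600: state=(0.080, 0.174, 0.746)
t=3.800: state=(0.073, 0.152, 0.775)
t=4.000: state=(0.067, 0.133, 0.800)
t=4.200: state=(0.062, 0.116, 0.822)
t=4.400: state=(0.059, 0.101, 0.841)
t=4.600: state=(0.055, 0.087, 0.857)
t=4.800: state=(0.053, 0.076, 0.872)
t=5.000: state=(0.051, 0.065, 0.884)
t=5.200: state=(0.049, 0.056, 0.895)
t=5.400: state=(0.047, 0.049, 0.904)
t=5.600: state=(0.046, 0.042, 0.912)
t=5.800: state=(0.045, 0.036, 0.919)
t=6.000: state=(0.044, 0.031, 0.925)
compare at T: S=0.044, I=0.031, R=0.925

largest component: R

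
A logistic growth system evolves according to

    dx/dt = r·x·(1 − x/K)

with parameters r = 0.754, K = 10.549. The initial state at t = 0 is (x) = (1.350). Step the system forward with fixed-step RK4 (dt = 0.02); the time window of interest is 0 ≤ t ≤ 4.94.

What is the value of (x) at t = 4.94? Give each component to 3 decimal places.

(x) = (9.060)

t=0.000: state=(1.350)
step 1 (dt=0.02): k1=(0.888), k2=(0.893), k3=(0.893), k4=(0.898); state += dt/6·(k1+2k2+2k3+k4)
t=0.020: state=(1.368)
t=0.040: state=(1.386)
t=0.060: state=(1.404)
continuing one RK4 step at a time; state shown every 10 steps (Δt=0.2):
t=0.200: state=(1.538)
t=0.400: state=(1.747)
t=0.600: state=(1.978)
t=0.800: state=(2.231)
t=1.000: state=(2.508)
t=1.200: state=(2.808)
t=1.400: state=(3.129)
t=1.600: state=(3.471)
t=1.800: state=(3.831)
t=2.000: state=(4.206)
t=2.200: state=(4.592)
t=2.400: state=(4.986)
t=2.600: state=(5.384)
t=2.800: state=(5.780)
t=3.000: state=(6.170)
t=3.200: state=(6.551)
t=3.400: state=(6.918)
t=3.600: state=(7.268)
t=3.800: state=(7.599)
t=4.000: state=(7.909)
t=4.200: state=(8.196)
t=4.400: state=(8.460)
t=4.600: state=(8.701)
t=4.800: state=(8.920)
t=4.940: state=(9.060)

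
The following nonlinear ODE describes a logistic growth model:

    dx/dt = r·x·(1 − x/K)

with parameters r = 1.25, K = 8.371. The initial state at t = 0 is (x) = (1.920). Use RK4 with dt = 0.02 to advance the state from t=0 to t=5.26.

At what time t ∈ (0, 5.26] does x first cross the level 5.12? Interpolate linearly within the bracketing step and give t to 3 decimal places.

t = 1.333

t=0.000: state=(1.920)
step 1 (dt=0.02): k1=(1.850), k2=(1.862), k3=(1.862), k4=(1.875); state += dt/6·(k1+2k2+2k3+k4)
t=0.020: state=(1.957)
t=0.040: state=(1.995)
t=0.060: state=(2.033)
continuing one RK4 step at a time; state shown every 10 steps (Δt=0.2):
t=0.200: state=(2.315)
t=0.400: state=(2.756)
t=0.600: state=(3.236)
t=0.800: state=(3.744)
t=1.000: state=(4.265)
t=1.200: state=(4.784)
t=1.320: state=(5.088)
next step: t=1.340: state=(5.138) — x has crossed 5.12
linear interpolation between t=1.320 (5.08793) and t=1.340 (5.13768) → t≈1.333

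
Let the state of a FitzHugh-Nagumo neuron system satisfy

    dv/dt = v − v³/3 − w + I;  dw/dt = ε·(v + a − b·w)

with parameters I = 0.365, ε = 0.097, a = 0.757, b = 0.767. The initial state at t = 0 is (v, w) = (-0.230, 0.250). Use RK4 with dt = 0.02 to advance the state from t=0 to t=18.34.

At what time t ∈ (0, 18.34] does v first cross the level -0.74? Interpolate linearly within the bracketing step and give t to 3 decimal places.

t = 1.746

t=0.000: state=(-0.230, 0.250)
step 1 (dt=0.02): k1=(-0.111, 0.033), k2=(-0.112, 0.032), k3=(-0.112, 0.032), k4=(-0.114, 0.032); state += dt/6·(k1+2k2+2k3+k4)
t=0.020: state=(-0.232, 0.251)
t=0.040: state=(-0.235, 0.251)
t=0.060: state=(-0.237, 0.252)
continuing one RK4 step at a time; state shown every 50 steps (Δt=1):
t=1.000: state=(-0.431, 0.273)
t=1.740: state=(-0.737, 0.272)
next step: t=1.760: state=(-0.747, 0.271) — v has crossed -0.74
linear interpolation between t=1.740 (-0.73705) and t=1.760 (-0.74730) → t≈1.746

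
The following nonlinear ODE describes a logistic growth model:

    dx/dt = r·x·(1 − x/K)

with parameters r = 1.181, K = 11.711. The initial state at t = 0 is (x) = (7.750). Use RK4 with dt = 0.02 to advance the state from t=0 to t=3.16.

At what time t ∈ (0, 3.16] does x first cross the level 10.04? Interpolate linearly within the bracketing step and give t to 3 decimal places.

t=0.000: state=(7.750)
step 1 (dt=0.02): k1=(3.096), k2=(3.084), k3=(3.084), k4=(3.072); state += dt/6·(k1+2k2+2k3+k4)
t=0.020: state=(7.812)
t=0.040: state=(7.873)
t=0.060: state=(7.934)
continuing one RK4 step at a time; state shown every 10 steps (Δt=0.2):
t=0.200: state=(8.344)
t=0.400: state=(8.881)
t=0.600: state=(9.357)
t=0.800: state=(9.770)
t=0.940: state=(10.023)
next step: t=0.960: state=(10.057) — x has crossed 10.04
linear interpolation between t=0.940 (10.02300) and t=0.960 (10.05684) → t≈0.950

t = 0.950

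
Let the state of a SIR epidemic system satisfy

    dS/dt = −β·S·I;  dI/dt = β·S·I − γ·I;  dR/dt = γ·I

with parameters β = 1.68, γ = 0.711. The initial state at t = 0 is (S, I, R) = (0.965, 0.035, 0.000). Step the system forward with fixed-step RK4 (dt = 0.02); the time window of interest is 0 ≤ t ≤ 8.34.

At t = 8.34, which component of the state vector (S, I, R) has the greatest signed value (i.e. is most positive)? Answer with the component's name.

t=0.000: state=(0.965, 0.035, 0.000)
step 1 (dt=0.02): k1=(-0.057, 0.032, 0.025), k2=(-0.057, 0.032, 0.025), k3=(-0.057, 0.032, 0.025), k4=(-0.058, 0.032, 0.025); state += dt/6·(k1+2k2+2k3+k4)
t=0.020: state=(0.964, 0.036, 0.001)
t=0.040: state=(0.963, 0.036, 0.001)
t=0.060: state=(0.962, 0.037, 0.002)
continuing one RK4 step at a time; state shown every 25 steps (Δt=0.5):
t=0.500: state=(0.930, 0.054, 0.016)
t=1.000: state=(0.879, 0.082, 0.040)
t=1.500: state=(0.809, 0.116, 0.075)
t=2.000: state=(0.722, 0.155, 0.123)
t=2.500: state=(0.624, 0.192, 0.185)
t=3.000: state=(0.525, 0.217, 0.258)
t=3.500: state=(0.435, 0.228, 0.337)
t=4.000: state=(0.359, 0.223, 0.418)
t=4.500: state=(0.300, 0.206, 0.494)
t=5.000: state=(0.255, 0.182, 0.563)
t=5.500: state=(0.221, 0.155, 0.623)
t=6.000: state=(0.196, 0.130, 0.674)
t=6.500: state=(0.178, 0.106, 0.716)
t=7.000: state=(0.164, 0.086, 0.750)
t=7.500: state=(0.154, 0.069, 0.777)
t=8.000: state=(0.146, 0.055, 0.799)
t=8.340: state=(0.142, 0.047, 0.811)
compare at T: S=0.142, I=0.047, R=0.811

largest component: R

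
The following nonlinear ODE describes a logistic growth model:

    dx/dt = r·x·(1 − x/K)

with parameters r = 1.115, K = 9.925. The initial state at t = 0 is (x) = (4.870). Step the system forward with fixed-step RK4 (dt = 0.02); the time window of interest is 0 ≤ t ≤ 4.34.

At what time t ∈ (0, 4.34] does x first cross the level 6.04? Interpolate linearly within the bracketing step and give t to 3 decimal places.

t = 0.429

t=0.000: state=(4.870)
step 1 (dt=0.02): k1=(2.766), k2=(2.766), k3=(2.766), k4=(2.766); state += dt/6·(k1+2k2+2k3+k4)
t=0.020: state=(4.925)
t=0.040: state=(4.981)
t=0.060: state=(5.036)
continuing one RK4 step at a time; state shown every 10 steps (Δt=0.2):
t=0.200: state=(5.422)
t=0.400: state=(5.963)
t=0.420: state=(6.016)
next step: t=0.440: state=(6.068) — x has crossed 6.04
linear interpolation between t=0.420 (6.01570) and t=0.440 (6.06842) → t≈0.429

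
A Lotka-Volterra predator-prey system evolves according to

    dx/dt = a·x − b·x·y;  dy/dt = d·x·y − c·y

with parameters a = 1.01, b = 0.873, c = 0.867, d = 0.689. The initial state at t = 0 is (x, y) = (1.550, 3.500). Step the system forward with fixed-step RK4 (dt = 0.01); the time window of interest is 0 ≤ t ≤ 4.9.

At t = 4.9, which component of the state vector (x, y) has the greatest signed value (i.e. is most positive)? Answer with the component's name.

largest component: x

t=0.000: state=(1.550, 3.500)
step 1 (dt=0.01): k1=(-3.171, 0.703), k2=(-3.143, 0.666), k3=(-3.143, 0.666), k4=(-3.115, 0.629); state += dt/6·(k1+2k2+2k3+k4)
t=0.010: state=(1.519, 3.507)
t=0.020: state=(1.488, 3.513)
t=0.030: state=(1.457, 3.518)
continuing one RK4 step at a time; state shown every 20 steps (Δt=0.2):
t=0.200: state=(1.025, 3.505)
t=0.400: state=(0.691, 3.311)
t=0.600: state=(0.486, 3.016)
t=0.800: state=(0.362, 2.686)
t=1.000: state=(0.285, 2.360)
t=1.200: state=(0.237, 2.057)
t=1.400: state=(0.208, 1.783)
t=1.600: state=(0.190, 1.541)
t=1.800: state=(0.181, 1.329)
t=2.000: state=(0.179, 1.145)
t=2.200: state=(0.182, 0.987)
t=2.400: state=(0.190, 0.851)
t=2.600: state=(0.202, 0.735)
t=2.800: state=(0.219, 0.637)
t=3.000: state=(0.242, 0.552)
t=3.200: state=(0.271, 0.481)
t=3.400: state=(0.306, 0.421)
t=3.600: state=(0.350, 0.370)
t=3.800: state=(0.403, 0.328)
t=4.000: state=(0.467, 0.293)
t=4.200: state=(0.545, 0.264)
t=4.400: state=(0.638, 0.241)
t=4.600: state=(0.750, 0.223)
t=4.800: state=(0.884, 0.209)
t=4.900: state=(0.960, 0.205)
compare at T: x=0.960, y=0.205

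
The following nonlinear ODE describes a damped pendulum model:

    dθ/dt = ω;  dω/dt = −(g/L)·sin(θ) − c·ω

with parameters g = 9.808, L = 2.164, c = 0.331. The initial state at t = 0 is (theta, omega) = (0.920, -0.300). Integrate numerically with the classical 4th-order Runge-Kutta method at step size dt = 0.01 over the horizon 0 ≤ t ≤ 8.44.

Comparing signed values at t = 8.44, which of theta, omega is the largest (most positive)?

largest component: omega

t=0.000: state=(0.920, -0.300)
step 1 (dt=0.01): k1=(-0.300, -3.507), k2=(-0.318, -3.497), k3=(-0.317, -3.496), k4=(-0.335, -3.486); state += dt/6·(k1+2k2+2k3+k4)
t=0.010: state=(0.917, -0.335)
t=0.020: state=(0.913, -0.370)
t=0.030: state=(0.909, -0.404)
continuing one RK4 step at a time; state shown every 50 steps (Δt=0.5):
t=0.500: state=(0.399, -1.595)
t=1.000: state=(-0.399, -1.303)
t=1.500: state=(-0.713, 0.105)
t=2.000: state=(-0.347, 1.212)
t=2.500: state=(0.281, 1.063)
t=3.000: state=(0.553, -0.037)
t=3.500: state=(0.279, -0.937)
t=4.000: state=(-0.212, -0.841)
t=4.500: state=(-0.430, 0.022)
t=5.000: state=(-0.216, 0.734)
t=5.500: state=(0.167, 0.655)
t=6.000: state=(0.335, -0.026)
t=6.500: state=(0.164, -0.579)
t=7.000: state=(-0.135, -0.505)
t=7.500: state=(-0.261, 0.034)
t=8.000: state=(-0.122, 0.459)
t=8.440: state=(0.087, 0.422)
compare at T: theta=0.087, omega=0.422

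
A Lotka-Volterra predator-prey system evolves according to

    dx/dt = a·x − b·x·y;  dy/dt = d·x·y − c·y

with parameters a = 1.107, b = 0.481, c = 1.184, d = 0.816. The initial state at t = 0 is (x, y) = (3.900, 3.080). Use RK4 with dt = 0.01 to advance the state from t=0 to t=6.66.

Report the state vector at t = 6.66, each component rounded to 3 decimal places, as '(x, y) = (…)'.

t=0.000: state=(3.900, 3.080)
step 1 (dt=0.01): k1=(-1.460, 6.155), k2=(-1.515, 6.198), k3=(-1.516, 6.198), k4=(-1.571, 6.240); state += dt/6·(k1+2k2+2k3+k4)
t=0.010: state=(3.885, 3.142)
t=0.020: state=(3.869, 3.205)
t=0.030: state=(3.851, 3.268)
continuing one RK4 step at a time; state shown every 25 steps (Δt=0.25):
t=0.250: state=(3.212, 4.781)
t=0.500: state=(2.176, 6.166)
t=0.750: state=(1.324, 6.515)
t=1.000: state=(0.818, 5.998)
t=1.250: state=(0.552, 5.115)
t=1.500: state=(0.416, 4.193)
t=1.750: state=(0.349, 3.369)
t=2.000: state=(0.320, 2.681)
t=2.250: state=(0.317, 2.127)
t=2.500: state=(0.332, 1.690)
t=2.750: state=(0.366, 1.350)
t=3.000: state=(0.417, 1.087)
t=3.250: state=(0.488, 0.886)
t=3.500: state=(0.584, 0.735)
t=3.750: state=(0.711, 0.624)
t=4.000: state=(0.874, 0.545)
t=4.250: state=(1.083, 0.494)
t=4.500: state=(1.348, 0.471)
t=4.750: state=(1.680, 0.476)
t=5.000: state=(2.088, 0.519)
t=5.250: state=(2.573, 0.621)
t=5.500: state=(3.116, 0.824)
t=5.750: state=(3.643, 1.223)
t=6.000: state=(3.979, 1.990)
t=6.250: state=(3.836, 3.321)
t=6.500: state=(3.062, 5.039)
t=6.660: state=(2.390, 5.953)

(x, y) = (2.390, 5.953)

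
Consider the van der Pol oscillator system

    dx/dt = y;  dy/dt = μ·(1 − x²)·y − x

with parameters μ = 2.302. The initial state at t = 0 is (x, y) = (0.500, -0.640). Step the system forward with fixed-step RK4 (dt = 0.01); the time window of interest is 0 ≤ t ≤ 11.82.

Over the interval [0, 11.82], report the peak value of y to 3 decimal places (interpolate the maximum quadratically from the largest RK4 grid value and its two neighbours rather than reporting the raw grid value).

max y = 4.188

t=0.000: state=(0.500, -0.640)
step 1 (dt=0.01): k1=(-0.640, -1.605), k2=(-0.648, -1.620), k3=(-0.648, -1.621), k4=(-0.656, -1.636); state += dt/6·(k1+2k2+2k3+k4)
t=0.010: state=(0.494, -0.656)
t=0.020: state=(0.487, -0.673)
t=0.030: state=(0.480, -0.690)
continuing one RK4 step at a time; state shown every 50 steps (Δt=0.5):
t=0.500: state=(-0.117, -2.089)
t=1.000: state=(-1.515, -2.241)
t=1.500: state=(-1.861, 0.130)
t=2.000: state=(-1.725, 0.342)
t=2.500: state=(-1.534, 0.427)
t=3.000: state=(-1.289, 0.572)
t=3.500: state=(-0.928, 0.936)
t=4.000: state=(-0.198, 2.318)
t=4.500: state=(1.558, 3.141)
t=5.000: state=(2.014, -0.138)
t=5.500: state=(1.888, -0.302)
t=6.000: state=(1.725, -0.353)
t=6.500: state=(1.531, -0.430)
t=7.000: state=(1.284, -0.576)
t=7.500: state=(0.920, -0.946)
t=8.000: state=(0.178, -2.363)
t=8.500: state=(-1.584, -3.041)
t=9.000: state=(-2.013, 0.146)
t=9.500: state=(-1.886, 0.303)
t=10.000: state=(-1.722, 0.354)
t=10.500: state=(-1.527, 0.432)
t=11.000: state=(-1.279, 0.580)
t=11.500: state=(-0.912, 0.956)
t=11.820: state=(-0.515, 1.626)
largest grid value and its neighbours: y(4.330)=4.18342, y(4.340)=4.18818, y(4.350)=4.18489
parabola through these three points peaks at t≈4.341 with y≈4.18821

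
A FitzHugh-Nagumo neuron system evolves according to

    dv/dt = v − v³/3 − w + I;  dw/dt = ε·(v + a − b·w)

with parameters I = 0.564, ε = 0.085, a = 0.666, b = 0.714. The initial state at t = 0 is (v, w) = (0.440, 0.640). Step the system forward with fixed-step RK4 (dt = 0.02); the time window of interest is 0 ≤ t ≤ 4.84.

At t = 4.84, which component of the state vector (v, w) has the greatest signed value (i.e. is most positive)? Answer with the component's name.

t=0.000: state=(0.440, 0.640)
step 1 (dt=0.02): k1=(0.336, 0.055), k2=(0.338, 0.055), k3=(0.338, 0.055), k4=(0.340, 0.056); state += dt/6·(k1+2k2+2k3+k4)
t=0.020: state=(0.447, 0.641)
t=0.040: state=(0.454, 0.642)
t=0.060: state=(0.461, 0.643)
continuing one RK4 step at a time; state shown every 10 steps (Δt=0.2):
t=0.200: state=(0.511, 0.652)
t=0.400: state=(0.592, 0.664)
t=0.600: state=(0.680, 0.678)
t=0.800: state=(0.775, 0.694)
t=1.000: state=(0.875, 0.710)
t=1.200: state=(0.976, 0.729)
t=1.400: state=(1.074, 0.749)
t=1.600: state=(1.166, 0.770)
t=1.800: state=(1.246, 0.792)
t=2.000: state=(1.314, 0.815)
t=2.200: state=(1.369, 0.840)
t=2.400: state=(1.410, 0.864)
t=2.600: state=(1.439, 0.889)
t=2.800: state=(1.459, 0.914)
t=3.000: state=(1.470, 0.939)
t=3.200: state=(1.474, 0.964)
t=3.400: state=(1.473, 0.988)
t=3.600: state=(1.468, 1.013)
t=3.800: state=(1.459, 1.036)
t=4.000: state=(1.448, 1.060)
t=4.200: state=(1.435, 1.082)
t=4.400: state=(1.421, 1.105)
t=4.600: state=(1.405, 1.127)
t=4.800: state=(1.388, 1.148)
t=4.840: state=(1.385, 1.152)
compare at T: v=1.385, w=1.152

largest component: v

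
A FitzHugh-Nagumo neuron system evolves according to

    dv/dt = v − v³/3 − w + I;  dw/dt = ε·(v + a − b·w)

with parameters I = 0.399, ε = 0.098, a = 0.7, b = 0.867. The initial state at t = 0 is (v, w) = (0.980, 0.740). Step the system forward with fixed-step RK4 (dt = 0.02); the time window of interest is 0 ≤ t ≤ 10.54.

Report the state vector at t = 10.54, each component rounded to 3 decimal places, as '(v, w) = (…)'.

t=0.000: state=(0.980, 0.740)
step 1 (dt=0.02): k1=(0.325, 0.102), k2=(0.324, 0.102), k3=(0.324, 0.102), k4=(0.323, 0.102); state += dt/6·(k1+2k2+2k3+k4)
t=0.020: state=(0.986, 0.742)
t=0.040: state=(0.993, 0.744)
t=0.060: state=(0.999, 0.746)
continuing one RK4 step at a time; state shown every 25 steps (Δt=0.5):
t=0.500: state=(1.127, 0.794)
t=1.000: state=(1.231, 0.851)
t=1.500: state=(1.286, 0.910)
t=2.000: state=(1.301, 0.968)
t=2.500: state=(1.288, 1.023)
t=3.000: state=(1.255, 1.075)
t=3.500: state=(1.209, 1.123)
t=4.000: state=(1.152, 1.167)
t=4.500: state=(1.084, 1.205)
t=5.000: state=(1.004, 1.239)
t=5.500: state=(0.909, 1.267)
t=6.000: state=(0.792, 1.289)
t=6.500: state=(0.640, 1.303)
t=7.000: state=(0.429, 1.308)
t=7.500: state=(0.111, 1.301)
t=8.000: state=(-0.393, 1.275)
t=8.500: state=(-1.105, 1.220)
t=9.000: state=(-1.700, 1.134)
t=9.500: state=(-1.923, 1.032)
t=10.000: state=(-1.956, 0.929)
t=10.500: state=(-1.937, 0.831)
t=10.540: state=(-1.935, 0.823)

(v, w) = (-1.935, 0.823)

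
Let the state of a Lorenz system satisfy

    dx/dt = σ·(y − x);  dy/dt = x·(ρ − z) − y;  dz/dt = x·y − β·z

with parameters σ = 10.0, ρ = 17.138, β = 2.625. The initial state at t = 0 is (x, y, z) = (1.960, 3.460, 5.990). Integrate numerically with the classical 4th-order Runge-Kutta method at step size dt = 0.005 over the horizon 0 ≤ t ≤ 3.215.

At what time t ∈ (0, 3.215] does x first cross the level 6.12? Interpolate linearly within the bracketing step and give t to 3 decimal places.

t = 0.178

t=0.000: state=(1.960, 3.460, 5.990)
step 1 (dt=0.005): k1=(15.000, 18.390, -8.942), k2=(15.085, 18.807, -8.662), k3=(15.093, 18.807, -8.661), k4=(15.186, 19.225, -8.376); state += dt/6·(k1+2k2+2k3+k4)
t=0.005: state=(2.035, 3.554, 5.947)
t=0.010: state=(2.112, 3.652, 5.906)
t=0.015: state=(2.190, 3.755, 5.869)
t=0.175: state=(6.004, 9.474, 7.425)
next step: t=0.180: state=(6.180, 9.719, 7.619) — x has crossed 6.12
linear interpolation between t=0.175 (6.00447) and t=0.180 (6.17969) → t≈0.178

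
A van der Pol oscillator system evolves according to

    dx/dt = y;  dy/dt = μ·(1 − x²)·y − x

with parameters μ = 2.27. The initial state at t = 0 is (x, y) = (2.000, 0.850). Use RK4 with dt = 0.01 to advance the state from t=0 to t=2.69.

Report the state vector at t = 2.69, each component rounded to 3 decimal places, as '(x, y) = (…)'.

(x, y) = (1.102, -0.739)

t=0.000: state=(2.000, 0.850)
step 1 (dt=0.01): k1=(0.850, -7.788), k2=(0.811, -7.559), k3=(0.812, -7.565), k4=(0.774, -7.339); state += dt/6·(k1+2k2+2k3+k4)
t=0.010: state=(2.008, 0.774)
t=0.020: state=(2.016, 0.703)
t=0.030: state=(2.022, 0.636)
continuing one RK4 step at a time; state shown every 10 steps (Δt=0.1):
t=0.100: state=(2.053, 0.273)
t=0.200: state=(2.064, -0.015)
t=0.300: state=(2.055, -0.153)
t=0.400: state=(2.036, -0.220)
t=0.500: state=(2.012, -0.254)
t=0.600: state=(1.985, -0.274)
t=0.700: state=(1.957, -0.287)
t=0.800: state=(1.928, -0.297)
t=0.900: state=(1.898, -0.306)
t=1.000: state=(1.867, -0.315)
t=1.100: state=(1.835, -0.324)
t=1.200: state=(1.802, -0.334)
t=1.300: state=(1.768, -0.344)
t=1.400: state=(1.733, -0.355)
t=1.500: state=(1.697, -0.368)
t=1.600: state=(1.660, -0.381)
t=1.700: state=(1.621, -0.396)
t=1.800: state=(1.580, -0.413)
t=1.900: state=(1.538, -0.432)
t=2.000: state=(1.494, -0.453)
t=2.100: state=(1.447, -0.477)
t=2.200: state=(1.398, -0.505)
t=2.300: state=(1.346, -0.538)
t=2.400: state=(1.290, -0.577)
t=2.500: state=(1.231, -0.623)
t=2.600: state=(1.166, -0.678)
t=2.690: state=(1.102, -0.739)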